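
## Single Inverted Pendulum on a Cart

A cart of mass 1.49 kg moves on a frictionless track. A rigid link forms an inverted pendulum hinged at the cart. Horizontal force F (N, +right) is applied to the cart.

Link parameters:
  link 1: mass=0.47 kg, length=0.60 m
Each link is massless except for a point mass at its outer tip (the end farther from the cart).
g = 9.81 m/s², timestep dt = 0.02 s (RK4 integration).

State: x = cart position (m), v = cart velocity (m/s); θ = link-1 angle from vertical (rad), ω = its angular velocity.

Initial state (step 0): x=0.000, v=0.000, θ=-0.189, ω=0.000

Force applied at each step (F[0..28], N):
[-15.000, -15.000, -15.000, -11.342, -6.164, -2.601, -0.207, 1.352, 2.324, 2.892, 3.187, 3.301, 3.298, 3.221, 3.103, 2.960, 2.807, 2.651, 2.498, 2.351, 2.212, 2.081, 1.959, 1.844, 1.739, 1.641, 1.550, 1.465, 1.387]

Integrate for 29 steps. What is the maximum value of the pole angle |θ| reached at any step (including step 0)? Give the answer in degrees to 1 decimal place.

Answer: 10.8°

Derivation:
apply F[0]=-15.000 → step 1: x=-0.002, v=-0.188, θ=-0.187, ω=0.246
apply F[1]=-15.000 → step 2: x=-0.008, v=-0.376, θ=-0.179, ω=0.496
apply F[2]=-15.000 → step 3: x=-0.017, v=-0.566, θ=-0.167, ω=0.750
apply F[3]=-11.342 → step 4: x=-0.030, v=-0.707, θ=-0.150, ω=0.932
apply F[4]=-6.164 → step 5: x=-0.045, v=-0.782, θ=-0.130, ω=1.009
apply F[5]=-2.601 → step 6: x=-0.060, v=-0.810, θ=-0.110, ω=1.015
apply F[6]=-0.207 → step 7: x=-0.077, v=-0.807, θ=-0.090, ω=0.978
apply F[7]=+1.352 → step 8: x=-0.093, v=-0.784, θ=-0.071, ω=0.914
apply F[8]=+2.324 → step 9: x=-0.108, v=-0.749, θ=-0.054, ω=0.835
apply F[9]=+2.892 → step 10: x=-0.122, v=-0.707, θ=-0.038, ω=0.751
apply F[10]=+3.187 → step 11: x=-0.136, v=-0.663, θ=-0.024, ω=0.667
apply F[11]=+3.301 → step 12: x=-0.149, v=-0.617, θ=-0.011, ω=0.585
apply F[12]=+3.298 → step 13: x=-0.161, v=-0.573, θ=-0.001, ω=0.509
apply F[13]=+3.221 → step 14: x=-0.172, v=-0.530, θ=0.009, ω=0.439
apply F[14]=+3.103 → step 15: x=-0.182, v=-0.489, θ=0.017, ω=0.375
apply F[15]=+2.960 → step 16: x=-0.191, v=-0.451, θ=0.024, ω=0.318
apply F[16]=+2.807 → step 17: x=-0.200, v=-0.415, θ=0.030, ω=0.266
apply F[17]=+2.651 → step 18: x=-0.208, v=-0.381, θ=0.035, ω=0.221
apply F[18]=+2.498 → step 19: x=-0.215, v=-0.350, θ=0.039, ω=0.181
apply F[19]=+2.351 → step 20: x=-0.222, v=-0.321, θ=0.042, ω=0.146
apply F[20]=+2.212 → step 21: x=-0.228, v=-0.294, θ=0.045, ω=0.115
apply F[21]=+2.081 → step 22: x=-0.234, v=-0.269, θ=0.047, ω=0.088
apply F[22]=+1.959 → step 23: x=-0.239, v=-0.245, θ=0.048, ω=0.065
apply F[23]=+1.844 → step 24: x=-0.244, v=-0.224, θ=0.049, ω=0.045
apply F[24]=+1.739 → step 25: x=-0.248, v=-0.203, θ=0.050, ω=0.027
apply F[25]=+1.641 → step 26: x=-0.252, v=-0.184, θ=0.050, ω=0.012
apply F[26]=+1.550 → step 27: x=-0.255, v=-0.167, θ=0.051, ω=-0.001
apply F[27]=+1.465 → step 28: x=-0.258, v=-0.150, θ=0.050, ω=-0.012
apply F[28]=+1.387 → step 29: x=-0.261, v=-0.135, θ=0.050, ω=-0.021
Max |angle| over trajectory = 0.189 rad = 10.8°.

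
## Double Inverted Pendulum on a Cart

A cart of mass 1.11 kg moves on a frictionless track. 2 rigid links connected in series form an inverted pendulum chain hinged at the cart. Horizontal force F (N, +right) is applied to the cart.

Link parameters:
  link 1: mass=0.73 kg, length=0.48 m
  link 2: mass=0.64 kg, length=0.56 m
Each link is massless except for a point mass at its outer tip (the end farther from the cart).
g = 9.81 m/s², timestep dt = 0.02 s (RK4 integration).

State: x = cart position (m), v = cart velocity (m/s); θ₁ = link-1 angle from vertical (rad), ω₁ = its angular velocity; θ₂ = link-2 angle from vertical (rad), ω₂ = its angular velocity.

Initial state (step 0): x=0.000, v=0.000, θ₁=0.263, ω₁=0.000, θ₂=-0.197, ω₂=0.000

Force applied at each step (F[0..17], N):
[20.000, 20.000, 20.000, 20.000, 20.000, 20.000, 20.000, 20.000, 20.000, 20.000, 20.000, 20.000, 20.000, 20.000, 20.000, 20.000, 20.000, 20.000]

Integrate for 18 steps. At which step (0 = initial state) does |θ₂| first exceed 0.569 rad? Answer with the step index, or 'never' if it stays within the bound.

apply F[0]=+20.000 → step 1: x=0.003, v=0.288, θ₁=0.260, ω₁=-0.311, θ₂=-0.200, ω₂=-0.335
apply F[1]=+20.000 → step 2: x=0.012, v=0.580, θ₁=0.250, ω₁=-0.635, θ₂=-0.210, ω₂=-0.665
apply F[2]=+20.000 → step 3: x=0.026, v=0.876, θ₁=0.234, ω₁=-0.983, θ₂=-0.227, ω₂=-0.985
apply F[3]=+20.000 → step 4: x=0.047, v=1.181, θ₁=0.211, ω₁=-1.369, θ₂=-0.250, ω₂=-1.289
apply F[4]=+20.000 → step 5: x=0.073, v=1.496, θ₁=0.179, ω₁=-1.808, θ₂=-0.278, ω₂=-1.568
apply F[5]=+20.000 → step 6: x=0.107, v=1.824, θ₁=0.138, ω₁=-2.314, θ₂=-0.312, ω₂=-1.809
apply F[6]=+20.000 → step 7: x=0.146, v=2.166, θ₁=0.086, ω₁=-2.900, θ₂=-0.350, ω₂=-1.996
apply F[7]=+20.000 → step 8: x=0.193, v=2.521, θ₁=0.021, ω₁=-3.578, θ₂=-0.391, ω₂=-2.110
apply F[8]=+20.000 → step 9: x=0.247, v=2.881, θ₁=-0.058, ω₁=-4.343, θ₂=-0.434, ω₂=-2.131
apply F[9]=+20.000 → step 10: x=0.308, v=3.231, θ₁=-0.153, ω₁=-5.169, θ₂=-0.476, ω₂=-2.048
apply F[10]=+20.000 → step 11: x=0.376, v=3.544, θ₁=-0.264, ω₁=-5.993, θ₂=-0.515, ω₂=-1.880
apply F[11]=+20.000 → step 12: x=0.450, v=3.790, θ₁=-0.392, ω₁=-6.720, θ₂=-0.551, ω₂=-1.684
apply F[12]=+20.000 → step 13: x=0.527, v=3.944, θ₁=-0.532, ω₁=-7.264, θ₂=-0.583, ω₂=-1.553
apply F[13]=+20.000 → step 14: x=0.607, v=4.009, θ₁=-0.681, ω₁=-7.603, θ₂=-0.614, ω₂=-1.564
apply F[14]=+20.000 → step 15: x=0.687, v=4.005, θ₁=-0.835, ω₁=-7.775, θ₂=-0.647, ω₂=-1.748
apply F[15]=+20.000 → step 16: x=0.767, v=3.954, θ₁=-0.991, ω₁=-7.842, θ₂=-0.685, ω₂=-2.093
apply F[16]=+20.000 → step 17: x=0.845, v=3.873, θ₁=-1.148, ω₁=-7.853, θ₂=-0.732, ω₂=-2.577
apply F[17]=+20.000 → step 18: x=0.922, v=3.772, θ₁=-1.305, ω₁=-7.834, θ₂=-0.789, ω₂=-3.177
|θ₂| = 0.583 > 0.569 first at step 13.

Answer: 13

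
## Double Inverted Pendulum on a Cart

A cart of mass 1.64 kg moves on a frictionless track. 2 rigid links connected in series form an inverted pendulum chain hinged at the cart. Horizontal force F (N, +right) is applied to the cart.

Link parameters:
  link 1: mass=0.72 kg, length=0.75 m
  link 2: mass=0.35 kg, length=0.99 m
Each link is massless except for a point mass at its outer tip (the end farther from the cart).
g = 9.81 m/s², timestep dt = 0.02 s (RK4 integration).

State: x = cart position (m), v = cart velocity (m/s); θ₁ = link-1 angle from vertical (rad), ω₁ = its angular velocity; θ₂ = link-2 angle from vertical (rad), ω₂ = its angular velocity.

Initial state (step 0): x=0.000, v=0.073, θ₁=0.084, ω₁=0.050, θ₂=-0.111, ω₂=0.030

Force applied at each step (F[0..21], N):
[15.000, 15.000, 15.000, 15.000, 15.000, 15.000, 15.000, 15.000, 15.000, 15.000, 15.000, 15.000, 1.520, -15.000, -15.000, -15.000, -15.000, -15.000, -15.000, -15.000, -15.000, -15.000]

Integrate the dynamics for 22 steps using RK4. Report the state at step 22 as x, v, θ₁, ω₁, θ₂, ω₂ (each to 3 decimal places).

Answer: x=0.607, v=0.996, θ₁=-0.700, ω₁=-2.536, θ₂=-0.216, ω₂=0.108

Derivation:
apply F[0]=+15.000 → step 1: x=0.003, v=0.245, θ₁=0.083, ω₁=-0.131, θ₂=-0.111, ω₂=-0.030
apply F[1]=+15.000 → step 2: x=0.010, v=0.417, θ₁=0.079, ω₁=-0.313, θ₂=-0.112, ω₂=-0.089
apply F[2]=+15.000 → step 3: x=0.020, v=0.590, θ₁=0.071, ω₁=-0.500, θ₂=-0.115, ω₂=-0.146
apply F[3]=+15.000 → step 4: x=0.033, v=0.764, θ₁=0.059, ω₁=-0.692, θ₂=-0.118, ω₂=-0.199
apply F[4]=+15.000 → step 5: x=0.050, v=0.941, θ₁=0.043, ω₁=-0.893, θ₂=-0.122, ω₂=-0.249
apply F[5]=+15.000 → step 6: x=0.071, v=1.120, θ₁=0.023, ω₁=-1.104, θ₂=-0.128, ω₂=-0.292
apply F[6]=+15.000 → step 7: x=0.095, v=1.301, θ₁=-0.001, ω₁=-1.328, θ₂=-0.134, ω₂=-0.329
apply F[7]=+15.000 → step 8: x=0.123, v=1.486, θ₁=-0.030, ω₁=-1.565, θ₂=-0.141, ω₂=-0.359
apply F[8]=+15.000 → step 9: x=0.155, v=1.673, θ₁=-0.064, ω₁=-1.818, θ₂=-0.148, ω₂=-0.380
apply F[9]=+15.000 → step 10: x=0.190, v=1.863, θ₁=-0.103, ω₁=-2.086, θ₂=-0.156, ω₂=-0.392
apply F[10]=+15.000 → step 11: x=0.229, v=2.053, θ₁=-0.148, ω₁=-2.368, θ₂=-0.164, ω₂=-0.398
apply F[11]=+15.000 → step 12: x=0.272, v=2.243, θ₁=-0.198, ω₁=-2.663, θ₂=-0.172, ω₂=-0.397
apply F[12]=+1.520 → step 13: x=0.317, v=2.272, θ₁=-0.252, ω₁=-2.761, θ₂=-0.180, ω₂=-0.392
apply F[13]=-15.000 → step 14: x=0.361, v=2.111, θ₁=-0.306, ω₁=-2.635, θ₂=-0.188, ω₂=-0.374
apply F[14]=-15.000 → step 15: x=0.402, v=1.957, θ₁=-0.358, ω₁=-2.537, θ₂=-0.195, ω₂=-0.346
apply F[15]=-15.000 → step 16: x=0.439, v=1.808, θ₁=-0.408, ω₁=-2.467, θ₂=-0.201, ω₂=-0.307
apply F[16]=-15.000 → step 17: x=0.474, v=1.665, θ₁=-0.457, ω₁=-2.424, θ₂=-0.207, ω₂=-0.258
apply F[17]=-15.000 → step 18: x=0.506, v=1.526, θ₁=-0.505, ω₁=-2.404, θ₂=-0.212, ω₂=-0.200
apply F[18]=-15.000 → step 19: x=0.535, v=1.390, θ₁=-0.553, ω₁=-2.408, θ₂=-0.215, ω₂=-0.133
apply F[19]=-15.000 → step 20: x=0.562, v=1.257, θ₁=-0.601, ω₁=-2.432, θ₂=-0.217, ω₂=-0.058
apply F[20]=-15.000 → step 21: x=0.586, v=1.126, θ₁=-0.650, ω₁=-2.475, θ₂=-0.217, ω₂=0.022
apply F[21]=-15.000 → step 22: x=0.607, v=0.996, θ₁=-0.700, ω₁=-2.536, θ₂=-0.216, ω₂=0.108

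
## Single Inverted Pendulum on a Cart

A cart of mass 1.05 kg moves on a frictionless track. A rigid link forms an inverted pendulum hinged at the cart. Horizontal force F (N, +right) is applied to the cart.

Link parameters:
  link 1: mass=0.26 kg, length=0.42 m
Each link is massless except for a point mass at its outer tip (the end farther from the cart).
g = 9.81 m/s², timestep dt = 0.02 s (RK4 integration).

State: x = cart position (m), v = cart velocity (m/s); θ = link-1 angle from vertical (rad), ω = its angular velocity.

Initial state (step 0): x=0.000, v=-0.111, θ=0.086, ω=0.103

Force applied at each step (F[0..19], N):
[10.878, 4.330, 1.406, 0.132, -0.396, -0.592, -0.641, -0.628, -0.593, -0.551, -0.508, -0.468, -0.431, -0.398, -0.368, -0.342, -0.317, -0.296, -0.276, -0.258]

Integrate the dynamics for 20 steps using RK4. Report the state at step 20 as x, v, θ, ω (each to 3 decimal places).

apply F[0]=+10.878 → step 1: x=-0.000, v=0.092, θ=0.084, ω=-0.338
apply F[1]=+4.330 → step 2: x=0.002, v=0.170, θ=0.075, ω=-0.487
apply F[2]=+1.406 → step 3: x=0.006, v=0.194, θ=0.065, ω=-0.510
apply F[3]=+0.132 → step 4: x=0.010, v=0.193, θ=0.056, ω=-0.481
apply F[4]=-0.396 → step 5: x=0.014, v=0.183, θ=0.046, ω=-0.433
apply F[5]=-0.592 → step 6: x=0.017, v=0.170, θ=0.038, ω=-0.382
apply F[6]=-0.641 → step 7: x=0.020, v=0.156, θ=0.031, ω=-0.332
apply F[7]=-0.628 → step 8: x=0.023, v=0.143, θ=0.025, ω=-0.288
apply F[8]=-0.593 → step 9: x=0.026, v=0.130, θ=0.020, ω=-0.248
apply F[9]=-0.551 → step 10: x=0.029, v=0.119, θ=0.015, ω=-0.213
apply F[10]=-0.508 → step 11: x=0.031, v=0.109, θ=0.011, ω=-0.182
apply F[11]=-0.468 → step 12: x=0.033, v=0.099, θ=0.008, ω=-0.156
apply F[12]=-0.431 → step 13: x=0.035, v=0.091, θ=0.005, ω=-0.132
apply F[13]=-0.398 → step 14: x=0.037, v=0.083, θ=0.002, ω=-0.112
apply F[14]=-0.368 → step 15: x=0.038, v=0.076, θ=0.000, ω=-0.095
apply F[15]=-0.342 → step 16: x=0.040, v=0.070, θ=-0.001, ω=-0.080
apply F[16]=-0.317 → step 17: x=0.041, v=0.064, θ=-0.003, ω=-0.067
apply F[17]=-0.296 → step 18: x=0.042, v=0.058, θ=-0.004, ω=-0.055
apply F[18]=-0.276 → step 19: x=0.043, v=0.053, θ=-0.005, ω=-0.045
apply F[19]=-0.258 → step 20: x=0.044, v=0.048, θ=-0.006, ω=-0.037

Answer: x=0.044, v=0.048, θ=-0.006, ω=-0.037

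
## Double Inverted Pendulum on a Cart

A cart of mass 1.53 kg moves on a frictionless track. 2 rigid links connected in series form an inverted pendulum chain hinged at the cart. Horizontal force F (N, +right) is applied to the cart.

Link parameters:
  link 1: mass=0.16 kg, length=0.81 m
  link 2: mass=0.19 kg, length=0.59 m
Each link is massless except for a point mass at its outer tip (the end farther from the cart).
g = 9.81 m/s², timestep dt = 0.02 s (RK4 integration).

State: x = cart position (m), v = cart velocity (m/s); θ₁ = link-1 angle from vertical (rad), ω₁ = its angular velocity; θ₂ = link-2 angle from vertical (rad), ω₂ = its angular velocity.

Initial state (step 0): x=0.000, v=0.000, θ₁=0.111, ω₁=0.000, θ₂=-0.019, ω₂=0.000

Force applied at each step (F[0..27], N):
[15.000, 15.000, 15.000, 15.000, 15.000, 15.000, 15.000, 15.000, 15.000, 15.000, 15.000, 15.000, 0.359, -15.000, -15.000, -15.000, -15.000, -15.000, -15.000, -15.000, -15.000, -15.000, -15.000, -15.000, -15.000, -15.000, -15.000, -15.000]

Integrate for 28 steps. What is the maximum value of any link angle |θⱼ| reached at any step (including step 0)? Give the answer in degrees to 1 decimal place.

Answer: 50.1°

Derivation:
apply F[0]=+15.000 → step 1: x=0.002, v=0.191, θ₁=0.109, ω₁=-0.168, θ₂=-0.020, ω₂=-0.102
apply F[1]=+15.000 → step 2: x=0.008, v=0.382, θ₁=0.104, ω₁=-0.337, θ₂=-0.023, ω₂=-0.201
apply F[2]=+15.000 → step 3: x=0.017, v=0.573, θ₁=0.096, ω₁=-0.510, θ₂=-0.028, ω₂=-0.298
apply F[3]=+15.000 → step 4: x=0.031, v=0.765, θ₁=0.084, ω₁=-0.688, θ₂=-0.035, ω₂=-0.389
apply F[4]=+15.000 → step 5: x=0.048, v=0.958, θ₁=0.068, ω₁=-0.874, θ₂=-0.044, ω₂=-0.472
apply F[5]=+15.000 → step 6: x=0.069, v=1.151, θ₁=0.049, ω₁=-1.070, θ₂=-0.054, ω₂=-0.547
apply F[6]=+15.000 → step 7: x=0.094, v=1.346, θ₁=0.025, ω₁=-1.276, θ₂=-0.065, ω₂=-0.611
apply F[7]=+15.000 → step 8: x=0.123, v=1.541, θ₁=-0.002, ω₁=-1.495, θ₂=-0.078, ω₂=-0.661
apply F[8]=+15.000 → step 9: x=0.155, v=1.738, θ₁=-0.035, ω₁=-1.728, θ₂=-0.092, ω₂=-0.698
apply F[9]=+15.000 → step 10: x=0.192, v=1.936, θ₁=-0.072, ω₁=-1.976, θ₂=-0.106, ω₂=-0.719
apply F[10]=+15.000 → step 11: x=0.233, v=2.134, θ₁=-0.114, ω₁=-2.238, θ₂=-0.120, ω₂=-0.728
apply F[11]=+15.000 → step 12: x=0.278, v=2.332, θ₁=-0.161, ω₁=-2.515, θ₂=-0.135, ω₂=-0.725
apply F[12]=+0.359 → step 13: x=0.324, v=2.340, θ₁=-0.212, ω₁=-2.575, θ₂=-0.149, ω₂=-0.712
apply F[13]=-15.000 → step 14: x=0.369, v=2.151, θ₁=-0.262, ω₁=-2.420, θ₂=-0.163, ω₂=-0.673
apply F[14]=-15.000 → step 15: x=0.410, v=1.965, θ₁=-0.309, ω₁=-2.291, θ₂=-0.176, ω₂=-0.610
apply F[15]=-15.000 → step 16: x=0.448, v=1.780, θ₁=-0.354, ω₁=-2.189, θ₂=-0.187, ω₂=-0.523
apply F[16]=-15.000 → step 17: x=0.482, v=1.598, θ₁=-0.397, ω₁=-2.112, θ₂=-0.197, ω₂=-0.410
apply F[17]=-15.000 → step 18: x=0.512, v=1.418, θ₁=-0.438, ω₁=-2.060, θ₂=-0.204, ω₂=-0.273
apply F[18]=-15.000 → step 19: x=0.538, v=1.240, θ₁=-0.479, ω₁=-2.031, θ₂=-0.208, ω₂=-0.111
apply F[19]=-15.000 → step 20: x=0.561, v=1.062, θ₁=-0.520, ω₁=-2.025, θ₂=-0.208, ω₂=0.073
apply F[20]=-15.000 → step 21: x=0.581, v=0.886, θ₁=-0.560, ω₁=-2.040, θ₂=-0.204, ω₂=0.280
apply F[21]=-15.000 → step 22: x=0.597, v=0.711, θ₁=-0.602, ω₁=-2.075, θ₂=-0.197, ω₂=0.505
apply F[22]=-15.000 → step 23: x=0.609, v=0.536, θ₁=-0.643, ω₁=-2.125, θ₂=-0.184, ω₂=0.746
apply F[23]=-15.000 → step 24: x=0.618, v=0.360, θ₁=-0.687, ω₁=-2.189, θ₂=-0.167, ω₂=0.999
apply F[24]=-15.000 → step 25: x=0.624, v=0.184, θ₁=-0.731, ω₁=-2.263, θ₂=-0.144, ω₂=1.258
apply F[25]=-15.000 → step 26: x=0.626, v=0.006, θ₁=-0.777, ω₁=-2.344, θ₂=-0.116, ω₂=1.517
apply F[26]=-15.000 → step 27: x=0.624, v=-0.172, θ₁=-0.825, ω₁=-2.428, θ₂=-0.084, ω₂=1.772
apply F[27]=-15.000 → step 28: x=0.619, v=-0.352, θ₁=-0.874, ω₁=-2.511, θ₂=-0.046, ω₂=2.017
Max |angle| over trajectory = 0.874 rad = 50.1°.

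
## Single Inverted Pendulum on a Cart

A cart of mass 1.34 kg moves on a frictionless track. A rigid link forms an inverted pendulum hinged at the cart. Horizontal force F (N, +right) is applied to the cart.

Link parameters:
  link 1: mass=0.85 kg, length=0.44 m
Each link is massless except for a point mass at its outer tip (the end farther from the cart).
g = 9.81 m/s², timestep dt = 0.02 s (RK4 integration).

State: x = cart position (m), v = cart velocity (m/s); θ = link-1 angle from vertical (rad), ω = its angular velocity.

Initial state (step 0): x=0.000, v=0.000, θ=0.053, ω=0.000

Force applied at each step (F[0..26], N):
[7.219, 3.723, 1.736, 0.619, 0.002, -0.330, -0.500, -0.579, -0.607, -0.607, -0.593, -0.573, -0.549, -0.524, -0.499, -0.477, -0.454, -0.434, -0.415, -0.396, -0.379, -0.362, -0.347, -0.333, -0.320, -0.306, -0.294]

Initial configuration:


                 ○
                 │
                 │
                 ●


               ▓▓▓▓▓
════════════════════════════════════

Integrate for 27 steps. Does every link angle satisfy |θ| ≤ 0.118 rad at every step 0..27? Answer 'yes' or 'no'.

apply F[0]=+7.219 → step 1: x=0.001, v=0.101, θ=0.051, ω=-0.206
apply F[1]=+3.723 → step 2: x=0.004, v=0.151, θ=0.046, ω=-0.297
apply F[2]=+1.736 → step 3: x=0.007, v=0.171, θ=0.040, ω=-0.324
apply F[3]=+0.619 → step 4: x=0.010, v=0.176, θ=0.033, ω=-0.319
apply F[4]=+0.002 → step 5: x=0.014, v=0.172, θ=0.027, ω=-0.297
apply F[5]=-0.330 → step 6: x=0.017, v=0.164, θ=0.021, ω=-0.268
apply F[6]=-0.500 → step 7: x=0.020, v=0.154, θ=0.016, ω=-0.237
apply F[7]=-0.579 → step 8: x=0.023, v=0.144, θ=0.012, ω=-0.207
apply F[8]=-0.607 → step 9: x=0.026, v=0.134, θ=0.008, ω=-0.180
apply F[9]=-0.607 → step 10: x=0.029, v=0.124, θ=0.005, ω=-0.154
apply F[10]=-0.593 → step 11: x=0.031, v=0.115, θ=0.002, ω=-0.132
apply F[11]=-0.573 → step 12: x=0.033, v=0.106, θ=-0.000, ω=-0.112
apply F[12]=-0.549 → step 13: x=0.035, v=0.098, θ=-0.003, ω=-0.094
apply F[13]=-0.524 → step 14: x=0.037, v=0.091, θ=-0.004, ω=-0.079
apply F[14]=-0.499 → step 15: x=0.039, v=0.084, θ=-0.006, ω=-0.066
apply F[15]=-0.477 → step 16: x=0.040, v=0.077, θ=-0.007, ω=-0.054
apply F[16]=-0.454 → step 17: x=0.042, v=0.072, θ=-0.008, ω=-0.044
apply F[17]=-0.434 → step 18: x=0.043, v=0.066, θ=-0.009, ω=-0.035
apply F[18]=-0.415 → step 19: x=0.045, v=0.061, θ=-0.009, ω=-0.028
apply F[19]=-0.396 → step 20: x=0.046, v=0.056, θ=-0.010, ω=-0.021
apply F[20]=-0.379 → step 21: x=0.047, v=0.052, θ=-0.010, ω=-0.016
apply F[21]=-0.362 → step 22: x=0.048, v=0.048, θ=-0.010, ω=-0.011
apply F[22]=-0.347 → step 23: x=0.049, v=0.044, θ=-0.011, ω=-0.007
apply F[23]=-0.333 → step 24: x=0.050, v=0.040, θ=-0.011, ω=-0.004
apply F[24]=-0.320 → step 25: x=0.050, v=0.037, θ=-0.011, ω=-0.001
apply F[25]=-0.306 → step 26: x=0.051, v=0.034, θ=-0.011, ω=0.002
apply F[26]=-0.294 → step 27: x=0.052, v=0.031, θ=-0.011, ω=0.004
Max |angle| over trajectory = 0.053 rad; bound = 0.118 → within bound.

Answer: yes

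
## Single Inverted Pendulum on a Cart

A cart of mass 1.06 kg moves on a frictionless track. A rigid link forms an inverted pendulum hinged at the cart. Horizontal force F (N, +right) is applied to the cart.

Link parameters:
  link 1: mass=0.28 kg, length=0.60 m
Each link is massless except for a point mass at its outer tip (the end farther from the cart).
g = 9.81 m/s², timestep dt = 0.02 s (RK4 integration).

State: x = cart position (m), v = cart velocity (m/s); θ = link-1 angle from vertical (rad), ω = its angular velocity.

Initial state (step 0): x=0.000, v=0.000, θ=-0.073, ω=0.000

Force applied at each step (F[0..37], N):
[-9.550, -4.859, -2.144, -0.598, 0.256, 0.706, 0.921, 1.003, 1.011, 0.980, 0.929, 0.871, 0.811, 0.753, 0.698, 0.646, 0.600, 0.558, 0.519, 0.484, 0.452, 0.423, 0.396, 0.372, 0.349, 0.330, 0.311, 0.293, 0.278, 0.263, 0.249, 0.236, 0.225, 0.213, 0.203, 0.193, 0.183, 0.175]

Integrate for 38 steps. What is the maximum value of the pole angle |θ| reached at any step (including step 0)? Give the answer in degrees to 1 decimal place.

apply F[0]=-9.550 → step 1: x=-0.002, v=-0.176, θ=-0.070, ω=0.269
apply F[1]=-4.859 → step 2: x=-0.006, v=-0.264, θ=-0.064, ω=0.394
apply F[2]=-2.144 → step 3: x=-0.012, v=-0.302, θ=-0.055, ω=0.437
apply F[3]=-0.598 → step 4: x=-0.018, v=-0.310, θ=-0.047, ω=0.434
apply F[4]=+0.256 → step 5: x=-0.024, v=-0.303, θ=-0.038, ω=0.409
apply F[5]=+0.706 → step 6: x=-0.030, v=-0.288, θ=-0.030, ω=0.373
apply F[6]=+0.921 → step 7: x=-0.036, v=-0.270, θ=-0.023, ω=0.333
apply F[7]=+1.003 → step 8: x=-0.041, v=-0.250, θ=-0.017, ω=0.293
apply F[8]=+1.011 → step 9: x=-0.046, v=-0.230, θ=-0.012, ω=0.255
apply F[9]=+0.980 → step 10: x=-0.050, v=-0.211, θ=-0.007, ω=0.220
apply F[10]=+0.929 → step 11: x=-0.054, v=-0.193, θ=-0.003, ω=0.189
apply F[11]=+0.871 → step 12: x=-0.058, v=-0.177, θ=0.001, ω=0.161
apply F[12]=+0.811 → step 13: x=-0.061, v=-0.161, θ=0.004, ω=0.137
apply F[13]=+0.753 → step 14: x=-0.064, v=-0.147, θ=0.006, ω=0.115
apply F[14]=+0.698 → step 15: x=-0.067, v=-0.135, θ=0.008, ω=0.096
apply F[15]=+0.646 → step 16: x=-0.070, v=-0.123, θ=0.010, ω=0.080
apply F[16]=+0.600 → step 17: x=-0.072, v=-0.112, θ=0.011, ω=0.065
apply F[17]=+0.558 → step 18: x=-0.074, v=-0.102, θ=0.013, ω=0.053
apply F[18]=+0.519 → step 19: x=-0.076, v=-0.093, θ=0.014, ω=0.042
apply F[19]=+0.484 → step 20: x=-0.078, v=-0.085, θ=0.014, ω=0.032
apply F[20]=+0.452 → step 21: x=-0.079, v=-0.077, θ=0.015, ω=0.024
apply F[21]=+0.423 → step 22: x=-0.081, v=-0.070, θ=0.015, ω=0.017
apply F[22]=+0.396 → step 23: x=-0.082, v=-0.063, θ=0.016, ω=0.011
apply F[23]=+0.372 → step 24: x=-0.083, v=-0.057, θ=0.016, ω=0.006
apply F[24]=+0.349 → step 25: x=-0.084, v=-0.051, θ=0.016, ω=0.001
apply F[25]=+0.330 → step 26: x=-0.085, v=-0.046, θ=0.016, ω=-0.002
apply F[26]=+0.311 → step 27: x=-0.086, v=-0.041, θ=0.016, ω=-0.006
apply F[27]=+0.293 → step 28: x=-0.087, v=-0.036, θ=0.016, ω=-0.008
apply F[28]=+0.278 → step 29: x=-0.088, v=-0.032, θ=0.015, ω=-0.011
apply F[29]=+0.263 → step 30: x=-0.088, v=-0.027, θ=0.015, ω=-0.013
apply F[30]=+0.249 → step 31: x=-0.089, v=-0.023, θ=0.015, ω=-0.014
apply F[31]=+0.236 → step 32: x=-0.089, v=-0.020, θ=0.015, ω=-0.015
apply F[32]=+0.225 → step 33: x=-0.090, v=-0.016, θ=0.014, ω=-0.017
apply F[33]=+0.213 → step 34: x=-0.090, v=-0.013, θ=0.014, ω=-0.017
apply F[34]=+0.203 → step 35: x=-0.090, v=-0.010, θ=0.014, ω=-0.018
apply F[35]=+0.193 → step 36: x=-0.090, v=-0.007, θ=0.013, ω=-0.019
apply F[36]=+0.183 → step 37: x=-0.090, v=-0.004, θ=0.013, ω=-0.019
apply F[37]=+0.175 → step 38: x=-0.091, v=-0.001, θ=0.013, ω=-0.019
Max |angle| over trajectory = 0.073 rad = 4.2°.

Answer: 4.2°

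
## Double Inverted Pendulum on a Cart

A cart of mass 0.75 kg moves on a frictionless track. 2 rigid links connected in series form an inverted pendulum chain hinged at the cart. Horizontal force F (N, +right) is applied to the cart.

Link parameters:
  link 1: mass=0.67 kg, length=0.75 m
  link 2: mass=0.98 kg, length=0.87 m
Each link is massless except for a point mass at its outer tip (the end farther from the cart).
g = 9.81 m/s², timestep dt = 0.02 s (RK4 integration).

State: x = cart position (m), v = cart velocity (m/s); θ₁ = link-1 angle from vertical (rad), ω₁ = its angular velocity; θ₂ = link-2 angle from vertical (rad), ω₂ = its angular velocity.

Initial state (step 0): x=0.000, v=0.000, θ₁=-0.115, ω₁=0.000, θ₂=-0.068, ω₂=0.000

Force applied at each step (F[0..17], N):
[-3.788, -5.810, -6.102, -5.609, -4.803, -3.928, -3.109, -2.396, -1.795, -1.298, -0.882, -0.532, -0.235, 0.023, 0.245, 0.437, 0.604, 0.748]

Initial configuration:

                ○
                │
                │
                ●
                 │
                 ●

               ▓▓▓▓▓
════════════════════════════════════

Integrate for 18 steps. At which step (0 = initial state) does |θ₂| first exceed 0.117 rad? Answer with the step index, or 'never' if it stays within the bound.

apply F[0]=-3.788 → step 1: x=-0.001, v=-0.051, θ₁=-0.115, ω₁=0.019, θ₂=-0.068, ω₂=0.027
apply F[1]=-5.810 → step 2: x=-0.003, v=-0.154, θ₁=-0.114, ω₁=0.107, θ₂=-0.067, ω₂=0.054
apply F[2]=-6.102 → step 3: x=-0.007, v=-0.266, θ₁=-0.110, ω₁=0.207, θ₂=-0.066, ω₂=0.081
apply F[3]=-5.609 → step 4: x=-0.013, v=-0.367, θ₁=-0.105, ω₁=0.296, θ₂=-0.064, ω₂=0.106
apply F[4]=-4.803 → step 5: x=-0.021, v=-0.450, θ₁=-0.099, ω₁=0.363, θ₂=-0.061, ω₂=0.128
apply F[5]=-3.928 → step 6: x=-0.031, v=-0.513, θ₁=-0.091, ω₁=0.409, θ₂=-0.059, ω₂=0.148
apply F[6]=-3.109 → step 7: x=-0.042, v=-0.558, θ₁=-0.083, ω₁=0.435, θ₂=-0.055, ω₂=0.165
apply F[7]=-2.396 → step 8: x=-0.053, v=-0.589, θ₁=-0.074, ω₁=0.446, θ₂=-0.052, ω₂=0.178
apply F[8]=-1.795 → step 9: x=-0.065, v=-0.607, θ₁=-0.065, ω₁=0.445, θ₂=-0.048, ω₂=0.189
apply F[9]=-1.298 → step 10: x=-0.077, v=-0.616, θ₁=-0.056, ω₁=0.435, θ₂=-0.044, ω₂=0.197
apply F[10]=-0.882 → step 11: x=-0.090, v=-0.617, θ₁=-0.048, ω₁=0.420, θ₂=-0.040, ω₂=0.202
apply F[11]=-0.532 → step 12: x=-0.102, v=-0.613, θ₁=-0.039, ω₁=0.401, θ₂=-0.036, ω₂=0.204
apply F[12]=-0.235 → step 13: x=-0.114, v=-0.604, θ₁=-0.032, ω₁=0.380, θ₂=-0.032, ω₂=0.205
apply F[13]=+0.023 → step 14: x=-0.126, v=-0.592, θ₁=-0.024, ω₁=0.357, θ₂=-0.028, ω₂=0.204
apply F[14]=+0.245 → step 15: x=-0.138, v=-0.576, θ₁=-0.017, ω₁=0.333, θ₂=-0.024, ω₂=0.201
apply F[15]=+0.437 → step 16: x=-0.149, v=-0.559, θ₁=-0.011, ω₁=0.308, θ₂=-0.020, ω₂=0.197
apply F[16]=+0.604 → step 17: x=-0.160, v=-0.539, θ₁=-0.005, ω₁=0.284, θ₂=-0.016, ω₂=0.191
apply F[17]=+0.748 → step 18: x=-0.171, v=-0.518, θ₁=0.000, ω₁=0.260, θ₂=-0.013, ω₂=0.184
max |θ₂| = 0.068 ≤ 0.117 over all 19 states.

Answer: never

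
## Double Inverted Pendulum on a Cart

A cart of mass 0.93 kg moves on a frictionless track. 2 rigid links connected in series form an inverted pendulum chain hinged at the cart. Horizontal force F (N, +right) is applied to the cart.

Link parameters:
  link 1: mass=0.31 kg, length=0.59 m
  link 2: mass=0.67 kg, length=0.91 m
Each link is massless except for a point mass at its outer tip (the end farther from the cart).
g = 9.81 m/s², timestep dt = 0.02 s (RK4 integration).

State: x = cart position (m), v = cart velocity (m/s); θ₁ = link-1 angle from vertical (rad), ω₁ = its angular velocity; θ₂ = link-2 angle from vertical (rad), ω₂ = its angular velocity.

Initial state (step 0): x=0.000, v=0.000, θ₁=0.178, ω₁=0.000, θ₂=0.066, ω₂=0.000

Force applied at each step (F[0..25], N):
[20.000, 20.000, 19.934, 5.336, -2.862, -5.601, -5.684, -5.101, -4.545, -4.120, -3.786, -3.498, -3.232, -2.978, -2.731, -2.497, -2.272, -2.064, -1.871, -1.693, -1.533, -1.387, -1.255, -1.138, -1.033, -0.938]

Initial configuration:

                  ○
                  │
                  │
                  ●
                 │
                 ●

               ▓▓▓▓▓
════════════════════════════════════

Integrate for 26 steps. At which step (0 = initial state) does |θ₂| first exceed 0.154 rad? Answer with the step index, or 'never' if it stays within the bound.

apply F[0]=+20.000 → step 1: x=0.004, v=0.383, θ₁=0.173, ω₁=-0.480, θ₂=0.065, ω₂=-0.097
apply F[1]=+20.000 → step 2: x=0.015, v=0.771, θ₁=0.159, ω₁=-0.980, θ₂=0.062, ω₂=-0.185
apply F[2]=+19.934 → step 3: x=0.035, v=1.164, θ₁=0.134, ω₁=-1.518, θ₂=0.058, ω₂=-0.254
apply F[3]=+5.336 → step 4: x=0.059, v=1.257, θ₁=0.103, ω₁=-1.594, θ₂=0.052, ω₂=-0.292
apply F[4]=-2.862 → step 5: x=0.083, v=1.181, θ₁=0.073, ω₁=-1.414, θ₂=0.046, ω₂=-0.314
apply F[5]=-5.601 → step 6: x=0.106, v=1.050, θ₁=0.047, ω₁=-1.163, θ₂=0.040, ω₂=-0.323
apply F[6]=-5.684 → step 7: x=0.125, v=0.921, θ₁=0.026, ω₁=-0.933, θ₂=0.033, ω₂=-0.323
apply F[7]=-5.101 → step 8: x=0.143, v=0.808, θ₁=0.009, ω₁=-0.744, θ₂=0.027, ω₂=-0.315
apply F[8]=-4.545 → step 9: x=0.158, v=0.709, θ₁=-0.004, ω₁=-0.592, θ₂=0.021, ω₂=-0.301
apply F[9]=-4.120 → step 10: x=0.171, v=0.623, θ₁=-0.015, ω₁=-0.467, θ₂=0.015, ω₂=-0.282
apply F[10]=-3.786 → step 11: x=0.183, v=0.545, θ₁=-0.023, ω₁=-0.364, θ₂=0.010, ω₂=-0.261
apply F[11]=-3.498 → step 12: x=0.193, v=0.475, θ₁=-0.029, ω₁=-0.279, θ₂=0.005, ω₂=-0.239
apply F[12]=-3.232 → step 13: x=0.202, v=0.412, θ₁=-0.034, ω₁=-0.207, θ₂=-0.000, ω₂=-0.215
apply F[13]=-2.978 → step 14: x=0.209, v=0.356, θ₁=-0.038, ω₁=-0.148, θ₂=-0.004, ω₂=-0.192
apply F[14]=-2.731 → step 15: x=0.216, v=0.305, θ₁=-0.040, ω₁=-0.099, θ₂=-0.008, ω₂=-0.170
apply F[15]=-2.497 → step 16: x=0.222, v=0.260, θ₁=-0.042, ω₁=-0.059, θ₂=-0.011, ω₂=-0.148
apply F[16]=-2.272 → step 17: x=0.227, v=0.220, θ₁=-0.043, ω₁=-0.026, θ₂=-0.014, ω₂=-0.127
apply F[17]=-2.064 → step 18: x=0.231, v=0.184, θ₁=-0.043, ω₁=-0.001, θ₂=-0.016, ω₂=-0.108
apply F[18]=-1.871 → step 19: x=0.234, v=0.153, θ₁=-0.043, ω₁=0.020, θ₂=-0.018, ω₂=-0.091
apply F[19]=-1.693 → step 20: x=0.237, v=0.126, θ₁=-0.042, ω₁=0.035, θ₂=-0.020, ω₂=-0.075
apply F[20]=-1.533 → step 21: x=0.239, v=0.101, θ₁=-0.041, ω₁=0.047, θ₂=-0.021, ω₂=-0.060
apply F[21]=-1.387 → step 22: x=0.241, v=0.080, θ₁=-0.040, ω₁=0.056, θ₂=-0.022, ω₂=-0.047
apply F[22]=-1.255 → step 23: x=0.242, v=0.061, θ₁=-0.039, ω₁=0.062, θ₂=-0.023, ω₂=-0.035
apply F[23]=-1.138 → step 24: x=0.243, v=0.045, θ₁=-0.038, ω₁=0.066, θ₂=-0.023, ω₂=-0.025
apply F[24]=-1.033 → step 25: x=0.244, v=0.030, θ₁=-0.036, ω₁=0.069, θ₂=-0.024, ω₂=-0.015
apply F[25]=-0.938 → step 26: x=0.244, v=0.017, θ₁=-0.035, ω₁=0.070, θ₂=-0.024, ω₂=-0.007
max |θ₂| = 0.066 ≤ 0.154 over all 27 states.

Answer: never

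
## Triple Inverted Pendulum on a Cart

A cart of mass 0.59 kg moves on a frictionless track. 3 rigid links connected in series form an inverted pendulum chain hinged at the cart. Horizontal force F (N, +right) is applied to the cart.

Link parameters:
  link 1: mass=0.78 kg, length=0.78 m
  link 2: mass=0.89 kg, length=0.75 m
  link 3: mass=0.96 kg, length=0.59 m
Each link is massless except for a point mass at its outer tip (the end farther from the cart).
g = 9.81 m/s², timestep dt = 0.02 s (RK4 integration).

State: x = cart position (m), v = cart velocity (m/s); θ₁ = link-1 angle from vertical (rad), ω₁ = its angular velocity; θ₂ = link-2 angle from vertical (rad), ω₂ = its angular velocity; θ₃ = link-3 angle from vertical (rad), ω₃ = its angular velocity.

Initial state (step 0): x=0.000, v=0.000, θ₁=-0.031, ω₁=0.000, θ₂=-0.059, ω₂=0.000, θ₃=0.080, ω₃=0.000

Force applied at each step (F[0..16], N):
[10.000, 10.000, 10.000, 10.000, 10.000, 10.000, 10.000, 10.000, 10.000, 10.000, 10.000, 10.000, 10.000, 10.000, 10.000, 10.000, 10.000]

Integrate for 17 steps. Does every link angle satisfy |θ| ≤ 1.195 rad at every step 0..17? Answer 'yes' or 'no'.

apply F[0]=+10.000 → step 1: x=0.004, v=0.365, θ₁=-0.036, ω₁=-0.461, θ₂=-0.060, ω₂=-0.057, θ₃=0.081, ω₃=0.088
apply F[1]=+10.000 → step 2: x=0.015, v=0.736, θ₁=-0.050, ω₁=-0.937, θ₂=-0.061, ω₂=-0.105, θ₃=0.083, ω₃=0.172
apply F[2]=+10.000 → step 3: x=0.033, v=1.114, θ₁=-0.073, ω₁=-1.436, θ₂=-0.064, ω₂=-0.137, θ₃=0.088, ω₃=0.248
apply F[3]=+10.000 → step 4: x=0.059, v=1.498, θ₁=-0.107, ω₁=-1.956, θ₂=-0.067, ω₂=-0.150, θ₃=0.093, ω₃=0.309
apply F[4]=+10.000 → step 5: x=0.093, v=1.874, θ₁=-0.151, ω₁=-2.478, θ₂=-0.070, ω₂=-0.148, θ₃=0.100, ω₃=0.347
apply F[5]=+10.000 → step 6: x=0.134, v=2.223, θ₁=-0.206, ω₁=-2.966, θ₂=-0.073, ω₂=-0.145, θ₃=0.107, ω₃=0.355
apply F[6]=+10.000 → step 7: x=0.182, v=2.524, θ₁=-0.270, ω₁=-3.383, θ₂=-0.076, ω₂=-0.163, θ₃=0.114, ω₃=0.332
apply F[7]=+10.000 → step 8: x=0.235, v=2.766, θ₁=-0.341, ω₁=-3.706, θ₂=-0.079, ω₂=-0.217, θ₃=0.120, ω₃=0.285
apply F[8]=+10.000 → step 9: x=0.292, v=2.950, θ₁=-0.417, ω₁=-3.940, θ₂=-0.085, ω₂=-0.315, θ₃=0.125, ω₃=0.221
apply F[9]=+10.000 → step 10: x=0.352, v=3.086, θ₁=-0.498, ω₁=-4.102, θ₂=-0.092, ω₂=-0.454, θ₃=0.129, ω₃=0.150
apply F[10]=+10.000 → step 11: x=0.415, v=3.184, θ₁=-0.581, ω₁=-4.215, θ₂=-0.103, ω₂=-0.627, θ₃=0.131, ω₃=0.074
apply F[11]=+10.000 → step 12: x=0.479, v=3.251, θ₁=-0.666, ω₁=-4.296, θ₂=-0.117, ω₂=-0.827, θ₃=0.132, ω₃=-0.003
apply F[12]=+10.000 → step 13: x=0.545, v=3.294, θ₁=-0.753, ω₁=-4.356, θ₂=-0.136, ω₂=-1.048, θ₃=0.131, ω₃=-0.081
apply F[13]=+10.000 → step 14: x=0.611, v=3.316, θ₁=-0.840, ω₁=-4.402, θ₂=-0.159, ω₂=-1.287, θ₃=0.129, ω₃=-0.162
apply F[14]=+10.000 → step 15: x=0.677, v=3.320, θ₁=-0.929, ω₁=-4.440, θ₂=-0.188, ω₂=-1.539, θ₃=0.125, ω₃=-0.245
apply F[15]=+10.000 → step 16: x=0.744, v=3.307, θ₁=-1.018, ω₁=-4.472, θ₂=-0.221, ω₂=-1.804, θ₃=0.119, ω₃=-0.334
apply F[16]=+10.000 → step 17: x=0.810, v=3.277, θ₁=-1.108, ω₁=-4.499, θ₂=-0.260, ω₂=-2.079, θ₃=0.111, ω₃=-0.430
Max |angle| over trajectory = 1.108 rad; bound = 1.195 → within bound.

Answer: yes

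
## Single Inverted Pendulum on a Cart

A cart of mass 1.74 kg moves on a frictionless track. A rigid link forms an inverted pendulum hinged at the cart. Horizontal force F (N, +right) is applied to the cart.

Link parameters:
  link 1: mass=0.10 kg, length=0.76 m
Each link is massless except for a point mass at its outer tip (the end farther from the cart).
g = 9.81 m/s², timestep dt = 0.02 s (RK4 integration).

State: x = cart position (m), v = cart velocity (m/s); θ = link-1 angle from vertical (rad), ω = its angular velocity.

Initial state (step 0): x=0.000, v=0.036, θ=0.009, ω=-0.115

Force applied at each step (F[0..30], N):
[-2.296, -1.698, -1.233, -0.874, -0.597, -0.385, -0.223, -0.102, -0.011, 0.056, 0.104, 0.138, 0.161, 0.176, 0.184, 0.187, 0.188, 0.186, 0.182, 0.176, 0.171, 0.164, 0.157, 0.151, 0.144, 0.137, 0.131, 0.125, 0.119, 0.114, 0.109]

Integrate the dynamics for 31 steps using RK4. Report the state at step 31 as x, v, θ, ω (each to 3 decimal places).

Answer: x=-0.019, v=-0.014, θ=0.005, ω=-0.006

Derivation:
apply F[0]=-2.296 → step 1: x=0.000, v=0.010, θ=0.007, ω=-0.078
apply F[1]=-1.698 → step 2: x=0.000, v=-0.010, θ=0.006, ω=-0.051
apply F[2]=-1.233 → step 3: x=0.000, v=-0.024, θ=0.005, ω=-0.031
apply F[3]=-0.874 → step 4: x=-0.000, v=-0.034, θ=0.005, ω=-0.016
apply F[4]=-0.597 → step 5: x=-0.001, v=-0.041, θ=0.004, ω=-0.006
apply F[5]=-0.385 → step 6: x=-0.002, v=-0.046, θ=0.004, ω=0.001
apply F[6]=-0.223 → step 7: x=-0.003, v=-0.048, θ=0.004, ω=0.006
apply F[7]=-0.102 → step 8: x=-0.004, v=-0.050, θ=0.004, ω=0.008
apply F[8]=-0.011 → step 9: x=-0.005, v=-0.050, θ=0.005, ω=0.010
apply F[9]=+0.056 → step 10: x=-0.006, v=-0.049, θ=0.005, ω=0.010
apply F[10]=+0.104 → step 11: x=-0.007, v=-0.048, θ=0.005, ω=0.010
apply F[11]=+0.138 → step 12: x=-0.008, v=-0.047, θ=0.005, ω=0.009
apply F[12]=+0.161 → step 13: x=-0.009, v=-0.045, θ=0.005, ω=0.008
apply F[13]=+0.176 → step 14: x=-0.010, v=-0.043, θ=0.006, ω=0.007
apply F[14]=+0.184 → step 15: x=-0.011, v=-0.041, θ=0.006, ω=0.006
apply F[15]=+0.187 → step 16: x=-0.011, v=-0.039, θ=0.006, ω=0.005
apply F[16]=+0.188 → step 17: x=-0.012, v=-0.037, θ=0.006, ω=0.003
apply F[17]=+0.186 → step 18: x=-0.013, v=-0.034, θ=0.006, ω=0.002
apply F[18]=+0.182 → step 19: x=-0.013, v=-0.032, θ=0.006, ω=0.001
apply F[19]=+0.176 → step 20: x=-0.014, v=-0.031, θ=0.006, ω=0.000
apply F[20]=+0.171 → step 21: x=-0.015, v=-0.029, θ=0.006, ω=-0.001
apply F[21]=+0.164 → step 22: x=-0.015, v=-0.027, θ=0.006, ω=-0.002
apply F[22]=+0.157 → step 23: x=-0.016, v=-0.025, θ=0.006, ω=-0.002
apply F[23]=+0.151 → step 24: x=-0.016, v=-0.023, θ=0.006, ω=-0.003
apply F[24]=+0.144 → step 25: x=-0.017, v=-0.022, θ=0.006, ω=-0.004
apply F[25]=+0.137 → step 26: x=-0.017, v=-0.020, θ=0.006, ω=-0.004
apply F[26]=+0.131 → step 27: x=-0.018, v=-0.019, θ=0.006, ω=-0.005
apply F[27]=+0.125 → step 28: x=-0.018, v=-0.017, θ=0.006, ω=-0.005
apply F[28]=+0.119 → step 29: x=-0.018, v=-0.016, θ=0.005, ω=-0.005
apply F[29]=+0.114 → step 30: x=-0.019, v=-0.015, θ=0.005, ω=-0.006
apply F[30]=+0.109 → step 31: x=-0.019, v=-0.014, θ=0.005, ω=-0.006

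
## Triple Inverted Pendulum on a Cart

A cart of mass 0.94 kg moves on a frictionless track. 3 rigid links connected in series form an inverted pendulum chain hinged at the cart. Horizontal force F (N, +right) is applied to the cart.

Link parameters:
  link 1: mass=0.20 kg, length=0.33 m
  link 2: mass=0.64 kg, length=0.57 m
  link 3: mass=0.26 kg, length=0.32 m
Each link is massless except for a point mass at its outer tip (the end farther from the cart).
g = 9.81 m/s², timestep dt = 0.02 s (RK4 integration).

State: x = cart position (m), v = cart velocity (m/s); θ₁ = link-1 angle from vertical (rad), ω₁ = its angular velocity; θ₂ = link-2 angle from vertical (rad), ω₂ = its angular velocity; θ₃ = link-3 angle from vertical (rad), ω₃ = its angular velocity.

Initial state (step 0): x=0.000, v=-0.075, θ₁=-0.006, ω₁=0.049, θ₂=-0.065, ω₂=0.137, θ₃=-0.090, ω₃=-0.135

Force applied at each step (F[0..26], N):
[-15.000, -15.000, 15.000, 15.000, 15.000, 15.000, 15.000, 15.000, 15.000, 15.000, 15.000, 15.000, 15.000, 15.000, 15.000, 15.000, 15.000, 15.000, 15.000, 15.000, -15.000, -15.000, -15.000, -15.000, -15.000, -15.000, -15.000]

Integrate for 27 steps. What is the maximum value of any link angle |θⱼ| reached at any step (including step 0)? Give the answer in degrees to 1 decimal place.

apply F[0]=-15.000 → step 1: x=-0.005, v=-0.394, θ₁=0.006, ω₁=1.174, θ₂=-0.063, ω₂=0.027, θ₃=-0.093, ω₃=-0.158
apply F[1]=-15.000 → step 2: x=-0.016, v=-0.717, θ₁=0.041, ω₁=2.352, θ₂=-0.064, ω₂=-0.102, θ₃=-0.096, ω₃=-0.180
apply F[2]=+15.000 → step 3: x=-0.027, v=-0.411, θ₁=0.082, ω₁=1.765, θ₂=-0.068, ω₂=-0.313, θ₃=-0.100, ω₃=-0.205
apply F[3]=+15.000 → step 4: x=-0.032, v=-0.112, θ₁=0.113, ω₁=1.340, θ₂=-0.077, ω₂=-0.609, θ₃=-0.104, ω₃=-0.228
apply F[4]=+15.000 → step 5: x=-0.032, v=0.180, θ₁=0.137, ω₁=1.032, θ₂=-0.093, ω₂=-0.969, θ₃=-0.109, ω₃=-0.246
apply F[5]=+15.000 → step 6: x=-0.025, v=0.470, θ₁=0.155, ω₁=0.798, θ₂=-0.116, ω₂=-1.376, θ₃=-0.114, ω₃=-0.251
apply F[6]=+15.000 → step 7: x=-0.013, v=0.760, θ₁=0.169, ω₁=0.593, θ₂=-0.148, ω₂=-1.811, θ₃=-0.119, ω₃=-0.242
apply F[7]=+15.000 → step 8: x=0.005, v=1.052, θ₁=0.178, ω₁=0.373, θ₂=-0.189, ω₂=-2.256, θ₃=-0.124, ω₃=-0.218
apply F[8]=+15.000 → step 9: x=0.029, v=1.346, θ₁=0.183, ω₁=0.094, θ₂=-0.238, ω₂=-2.690, θ₃=-0.128, ω₃=-0.183
apply F[9]=+15.000 → step 10: x=0.059, v=1.645, θ₁=0.182, ω₁=-0.284, θ₂=-0.296, ω₂=-3.096, θ₃=-0.131, ω₃=-0.142
apply F[10]=+15.000 → step 11: x=0.095, v=1.949, θ₁=0.171, ω₁=-0.794, θ₂=-0.362, ω₂=-3.457, θ₃=-0.134, ω₃=-0.105
apply F[11]=+15.000 → step 12: x=0.137, v=2.257, θ₁=0.149, ω₁=-1.463, θ₂=-0.434, ω₂=-3.757, θ₃=-0.135, ω₃=-0.080
apply F[12]=+15.000 → step 13: x=0.185, v=2.570, θ₁=0.111, ω₁=-2.314, θ₂=-0.511, ω₂=-3.973, θ₃=-0.137, ω₃=-0.079
apply F[13]=+15.000 → step 14: x=0.240, v=2.887, θ₁=0.055, ω₁=-3.373, θ₂=-0.592, ω₂=-4.074, θ₃=-0.139, ω₃=-0.112
apply F[14]=+15.000 → step 15: x=0.301, v=3.206, θ₁=-0.025, ω₁=-4.666, θ₂=-0.673, ω₂=-4.007, θ₃=-0.142, ω₃=-0.198
apply F[15]=+15.000 → step 16: x=0.368, v=3.520, θ₁=-0.134, ω₁=-6.232, θ₂=-0.751, ω₂=-3.693, θ₃=-0.147, ω₃=-0.366
apply F[16]=+15.000 → step 17: x=0.442, v=3.810, θ₁=-0.277, ω₁=-8.119, θ₂=-0.819, ω₂=-3.016, θ₃=-0.157, ω₃=-0.683
apply F[17]=+15.000 → step 18: x=0.520, v=4.023, θ₁=-0.461, ω₁=-10.341, θ₂=-0.868, ω₂=-1.850, θ₃=-0.177, ω₃=-1.311
apply F[18]=+15.000 → step 19: x=0.601, v=4.036, θ₁=-0.690, ω₁=-12.485, θ₂=-0.890, ω₂=-0.335, θ₃=-0.214, ω₃=-2.549
apply F[19]=+15.000 → step 20: x=0.680, v=3.773, θ₁=-0.949, ω₁=-13.002, θ₂=-0.887, ω₂=0.369, θ₃=-0.282, ω₃=-4.301
apply F[20]=-15.000 → step 21: x=0.748, v=3.134, θ₁=-1.197, ω₁=-11.851, θ₂=-0.883, ω₂=-0.034, θ₃=-0.376, ω₃=-5.021
apply F[21]=-15.000 → step 22: x=0.806, v=2.606, θ₁=-1.425, ω₁=-11.048, θ₂=-0.890, ω₂=-0.670, θ₃=-0.481, ω₃=-5.363
apply F[22]=-15.000 → step 23: x=0.853, v=2.135, θ₁=-1.642, ω₁=-10.663, θ₂=-0.910, ω₂=-1.348, θ₃=-0.590, ω₃=-5.544
apply F[23]=-15.000 → step 24: x=0.891, v=1.687, θ₁=-1.854, ω₁=-10.567, θ₂=-0.944, ω₂=-2.094, θ₃=-0.702, ω₃=-5.657
apply F[24]=-15.000 → step 25: x=0.921, v=1.246, θ₁=-2.066, ω₁=-10.652, θ₂=-0.995, ω₂=-2.967, θ₃=-0.816, ω₃=-5.734
apply F[25]=-15.000 → step 26: x=0.941, v=0.810, θ₁=-2.280, ω₁=-10.817, θ₂=-1.064, ω₂=-4.015, θ₃=-0.931, ω₃=-5.792
apply F[26]=-15.000 → step 27: x=0.953, v=0.381, θ₁=-2.498, ω₁=-10.930, θ₂=-1.157, ω₂=-5.261, θ₃=-1.048, ω₃=-5.842
Max |angle| over trajectory = 2.498 rad = 143.1°.

Answer: 143.1°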